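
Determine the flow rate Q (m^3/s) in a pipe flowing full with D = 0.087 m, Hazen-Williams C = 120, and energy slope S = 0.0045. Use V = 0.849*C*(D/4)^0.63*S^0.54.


For a full circular pipe, R = D/4 = 0.087/4 = 0.0217 m.
V = 0.849 * 120 * 0.0217^0.63 * 0.0045^0.54
  = 0.849 * 120 * 0.08966 * 0.054042
  = 0.4937 m/s.
Pipe area A = pi*D^2/4 = pi*0.087^2/4 = 0.0059 m^2.
Q = A * V = 0.0059 * 0.4937 = 0.0029 m^3/s.

0.0029


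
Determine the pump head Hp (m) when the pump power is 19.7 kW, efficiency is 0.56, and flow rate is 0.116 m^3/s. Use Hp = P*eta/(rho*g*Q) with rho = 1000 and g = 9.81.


Pump head formula: Hp = P * eta / (rho * g * Q).
Numerator: P * eta = 19.7 * 1000 * 0.56 = 11032.0 W.
Denominator: rho * g * Q = 1000 * 9.81 * 0.116 = 1137.96.
Hp = 11032.0 / 1137.96 = 9.69 m.

9.69


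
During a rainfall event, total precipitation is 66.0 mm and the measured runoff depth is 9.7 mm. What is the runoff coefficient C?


The runoff coefficient C = runoff depth / rainfall depth.
C = 9.7 / 66.0
  = 0.147.

0.147


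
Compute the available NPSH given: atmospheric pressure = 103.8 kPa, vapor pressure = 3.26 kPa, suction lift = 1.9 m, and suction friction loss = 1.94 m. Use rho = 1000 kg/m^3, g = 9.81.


NPSHa = p_atm/(rho*g) - z_s - hf_s - p_vap/(rho*g).
p_atm/(rho*g) = 103.8*1000 / (1000*9.81) = 10.581 m.
p_vap/(rho*g) = 3.26*1000 / (1000*9.81) = 0.332 m.
NPSHa = 10.581 - 1.9 - 1.94 - 0.332
      = 6.41 m.

6.41


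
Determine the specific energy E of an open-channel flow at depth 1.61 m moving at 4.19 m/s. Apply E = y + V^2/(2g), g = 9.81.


Specific energy E = y + V^2/(2g).
Velocity head = V^2/(2g) = 4.19^2 / (2*9.81) = 17.5561 / 19.62 = 0.8948 m.
E = 1.61 + 0.8948 = 2.5048 m.

2.5048


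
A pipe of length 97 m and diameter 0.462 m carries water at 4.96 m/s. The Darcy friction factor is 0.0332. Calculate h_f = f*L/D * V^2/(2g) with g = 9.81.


Darcy-Weisbach equation: h_f = f * (L/D) * V^2/(2g).
f * L/D = 0.0332 * 97/0.462 = 6.9706.
V^2/(2g) = 4.96^2 / (2*9.81) = 24.6016 / 19.62 = 1.2539 m.
h_f = 6.9706 * 1.2539 = 8.74 m.

8.74


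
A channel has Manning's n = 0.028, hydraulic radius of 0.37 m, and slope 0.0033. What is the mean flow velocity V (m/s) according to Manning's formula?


Manning's equation gives V = (1/n) * R^(2/3) * S^(1/2).
First, compute R^(2/3) = 0.37^(2/3) = 0.5154.
Next, S^(1/2) = 0.0033^(1/2) = 0.057446.
Then 1/n = 1/0.028 = 35.71.
V = 35.71 * 0.5154 * 0.057446 = 1.0574 m/s.

1.0574


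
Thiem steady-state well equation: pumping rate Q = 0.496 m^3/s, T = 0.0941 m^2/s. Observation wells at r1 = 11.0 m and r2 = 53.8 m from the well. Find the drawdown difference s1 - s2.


Thiem equation: s1 - s2 = Q/(2*pi*T) * ln(r2/r1).
ln(r2/r1) = ln(53.8/11.0) = 1.5874.
Q/(2*pi*T) = 0.496 / (2*pi*0.0941) = 0.496 / 0.5912 = 0.8389.
s1 - s2 = 0.8389 * 1.5874 = 1.3317 m.

1.3317


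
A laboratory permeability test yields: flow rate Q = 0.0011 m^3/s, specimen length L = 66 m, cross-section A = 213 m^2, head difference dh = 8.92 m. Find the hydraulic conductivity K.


From K = Q*L / (A*dh):
Numerator: Q*L = 0.0011 * 66 = 0.0726.
Denominator: A*dh = 213 * 8.92 = 1899.96.
K = 0.0726 / 1899.96 = 3.8e-05 m/s.

3.8e-05


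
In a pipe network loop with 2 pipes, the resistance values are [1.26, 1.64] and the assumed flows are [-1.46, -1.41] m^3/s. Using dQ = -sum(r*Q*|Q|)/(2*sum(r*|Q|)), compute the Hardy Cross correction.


Numerator terms (r*Q*|Q|): 1.26*-1.46*|-1.46| = -2.6858; 1.64*-1.41*|-1.41| = -3.2605.
Sum of numerator = -5.9463.
Denominator terms (r*|Q|): 1.26*|-1.46| = 1.8396; 1.64*|-1.41| = 2.3124.
2 * sum of denominator = 2 * 4.152 = 8.304.
dQ = --5.9463 / 8.304 = 0.7161 m^3/s.

0.7161


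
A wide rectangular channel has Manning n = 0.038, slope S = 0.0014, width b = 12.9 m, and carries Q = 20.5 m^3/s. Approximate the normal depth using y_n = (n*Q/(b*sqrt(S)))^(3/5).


We use the wide-channel approximation y_n = (n*Q/(b*sqrt(S)))^(3/5).
sqrt(S) = sqrt(0.0014) = 0.037417.
Numerator: n*Q = 0.038 * 20.5 = 0.779.
Denominator: b*sqrt(S) = 12.9 * 0.037417 = 0.482679.
arg = 1.6139.
y_n = 1.6139^(3/5) = 1.3327 m.

1.3327


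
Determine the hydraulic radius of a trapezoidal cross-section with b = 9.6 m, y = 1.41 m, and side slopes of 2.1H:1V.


For a trapezoidal section with side slope z:
A = (b + z*y)*y = (9.6 + 2.1*1.41)*1.41 = 17.711 m^2.
P = b + 2*y*sqrt(1 + z^2) = 9.6 + 2*1.41*sqrt(1 + 2.1^2) = 16.159 m.
R = A/P = 17.711 / 16.159 = 1.096 m.

1.096


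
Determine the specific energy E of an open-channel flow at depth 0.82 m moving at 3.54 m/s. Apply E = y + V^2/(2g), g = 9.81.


Specific energy E = y + V^2/(2g).
Velocity head = V^2/(2g) = 3.54^2 / (2*9.81) = 12.5316 / 19.62 = 0.6387 m.
E = 0.82 + 0.6387 = 1.4587 m.

1.4587


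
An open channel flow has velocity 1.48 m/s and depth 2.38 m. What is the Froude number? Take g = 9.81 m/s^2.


The Froude number is defined as Fr = V / sqrt(g*y).
g*y = 9.81 * 2.38 = 23.3478.
sqrt(g*y) = sqrt(23.3478) = 4.832.
Fr = 1.48 / 4.832 = 0.3063.

0.3063


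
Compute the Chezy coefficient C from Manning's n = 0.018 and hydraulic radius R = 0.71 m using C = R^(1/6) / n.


The Chezy coefficient relates to Manning's n through C = R^(1/6) / n.
R^(1/6) = 0.71^(1/6) = 0.944517.
C = 0.944517 / 0.018 = 52.47 m^(1/2)/s.

52.47


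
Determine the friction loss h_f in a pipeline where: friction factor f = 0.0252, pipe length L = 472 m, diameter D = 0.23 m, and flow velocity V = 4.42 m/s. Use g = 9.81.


Darcy-Weisbach equation: h_f = f * (L/D) * V^2/(2g).
f * L/D = 0.0252 * 472/0.23 = 51.7148.
V^2/(2g) = 4.42^2 / (2*9.81) = 19.5364 / 19.62 = 0.9957 m.
h_f = 51.7148 * 0.9957 = 51.494 m.

51.494


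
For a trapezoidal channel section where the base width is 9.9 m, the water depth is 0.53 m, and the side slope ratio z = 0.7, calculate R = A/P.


For a trapezoidal section with side slope z:
A = (b + z*y)*y = (9.9 + 0.7*0.53)*0.53 = 5.444 m^2.
P = b + 2*y*sqrt(1 + z^2) = 9.9 + 2*0.53*sqrt(1 + 0.7^2) = 11.194 m.
R = A/P = 5.444 / 11.194 = 0.4863 m.

0.4863


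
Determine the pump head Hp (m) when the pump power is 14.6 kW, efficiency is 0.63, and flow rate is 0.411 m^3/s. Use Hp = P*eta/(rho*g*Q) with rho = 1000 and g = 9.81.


Pump head formula: Hp = P * eta / (rho * g * Q).
Numerator: P * eta = 14.6 * 1000 * 0.63 = 9198.0 W.
Denominator: rho * g * Q = 1000 * 9.81 * 0.411 = 4031.91.
Hp = 9198.0 / 4031.91 = 2.28 m.

2.28


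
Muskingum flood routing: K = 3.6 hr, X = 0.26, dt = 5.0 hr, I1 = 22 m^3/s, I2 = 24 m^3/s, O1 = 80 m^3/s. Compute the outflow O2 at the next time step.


Muskingum coefficients:
denom = 2*K*(1-X) + dt = 2*3.6*(1-0.26) + 5.0 = 10.328.
C0 = (dt - 2*K*X)/denom = (5.0 - 2*3.6*0.26)/10.328 = 0.3029.
C1 = (dt + 2*K*X)/denom = (5.0 + 2*3.6*0.26)/10.328 = 0.6654.
C2 = (2*K*(1-X) - dt)/denom = 0.0318.
O2 = C0*I2 + C1*I1 + C2*O1
   = 0.3029*24 + 0.6654*22 + 0.0318*80
   = 24.45 m^3/s.

24.45


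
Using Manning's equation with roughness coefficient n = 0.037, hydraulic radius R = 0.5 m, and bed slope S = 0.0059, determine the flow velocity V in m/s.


Manning's equation gives V = (1/n) * R^(2/3) * S^(1/2).
First, compute R^(2/3) = 0.5^(2/3) = 0.63.
Next, S^(1/2) = 0.0059^(1/2) = 0.076811.
Then 1/n = 1/0.037 = 27.03.
V = 27.03 * 0.63 * 0.076811 = 1.3078 m/s.

1.3078


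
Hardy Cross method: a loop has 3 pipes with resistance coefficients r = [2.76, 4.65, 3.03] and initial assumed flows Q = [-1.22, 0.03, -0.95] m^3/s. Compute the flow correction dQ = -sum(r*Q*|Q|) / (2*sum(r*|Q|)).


Numerator terms (r*Q*|Q|): 2.76*-1.22*|-1.22| = -4.108; 4.65*0.03*|0.03| = 0.0042; 3.03*-0.95*|-0.95| = -2.7346.
Sum of numerator = -6.8384.
Denominator terms (r*|Q|): 2.76*|-1.22| = 3.3672; 4.65*|0.03| = 0.1395; 3.03*|-0.95| = 2.8785.
2 * sum of denominator = 2 * 6.3852 = 12.7704.
dQ = --6.8384 / 12.7704 = 0.5355 m^3/s.

0.5355


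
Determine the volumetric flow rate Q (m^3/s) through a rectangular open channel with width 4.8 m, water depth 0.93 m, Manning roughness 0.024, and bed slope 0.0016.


For a rectangular channel, the cross-sectional area A = b * y = 4.8 * 0.93 = 4.46 m^2.
The wetted perimeter P = b + 2y = 4.8 + 2*0.93 = 6.66 m.
Hydraulic radius R = A/P = 4.46/6.66 = 0.6703 m.
Velocity V = (1/n)*R^(2/3)*S^(1/2) = (1/0.024)*0.6703^(2/3)*0.0016^(1/2) = 1.2765 m/s.
Discharge Q = A * V = 4.46 * 1.2765 = 5.698 m^3/s.

5.698


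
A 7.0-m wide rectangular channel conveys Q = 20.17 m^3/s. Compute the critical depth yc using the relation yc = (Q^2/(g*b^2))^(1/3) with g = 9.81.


Using yc = (Q^2 / (g * b^2))^(1/3):
Q^2 = 20.17^2 = 406.83.
g * b^2 = 9.81 * 7.0^2 = 9.81 * 49.0 = 480.69.
Q^2 / (g*b^2) = 406.83 / 480.69 = 0.8463.
yc = 0.8463^(1/3) = 0.9459 m.

0.9459


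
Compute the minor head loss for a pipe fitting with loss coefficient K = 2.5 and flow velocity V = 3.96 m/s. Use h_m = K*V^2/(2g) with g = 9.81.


Minor loss formula: h_m = K * V^2/(2g).
V^2 = 3.96^2 = 15.6816.
V^2/(2g) = 15.6816 / 19.62 = 0.7993 m.
h_m = 2.5 * 0.7993 = 1.9982 m.

1.9982


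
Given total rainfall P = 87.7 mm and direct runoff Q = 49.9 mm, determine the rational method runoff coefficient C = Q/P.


The runoff coefficient C = runoff depth / rainfall depth.
C = 49.9 / 87.7
  = 0.569.

0.569


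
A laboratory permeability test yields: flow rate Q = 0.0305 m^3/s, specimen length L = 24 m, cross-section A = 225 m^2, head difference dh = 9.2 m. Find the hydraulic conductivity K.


From K = Q*L / (A*dh):
Numerator: Q*L = 0.0305 * 24 = 0.732.
Denominator: A*dh = 225 * 9.2 = 2070.0.
K = 0.732 / 2070.0 = 0.000354 m/s.

0.000354


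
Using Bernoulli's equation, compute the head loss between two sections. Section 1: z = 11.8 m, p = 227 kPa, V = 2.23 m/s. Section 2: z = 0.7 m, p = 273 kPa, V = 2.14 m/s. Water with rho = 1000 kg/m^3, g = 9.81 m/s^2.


Total head at each section: H = z + p/(rho*g) + V^2/(2g).
H1 = 11.8 + 227*1000/(1000*9.81) + 2.23^2/(2*9.81)
   = 11.8 + 23.14 + 0.2535
   = 35.193 m.
H2 = 0.7 + 273*1000/(1000*9.81) + 2.14^2/(2*9.81)
   = 0.7 + 27.829 + 0.2334
   = 28.762 m.
h_L = H1 - H2 = 35.193 - 28.762 = 6.431 m.

6.431


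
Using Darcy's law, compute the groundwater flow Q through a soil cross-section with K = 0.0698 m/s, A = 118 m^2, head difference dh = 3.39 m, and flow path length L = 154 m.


Darcy's law: Q = K * A * i, where i = dh/L.
Hydraulic gradient i = 3.39 / 154 = 0.022013.
Q = 0.0698 * 118 * 0.022013
  = 0.1813 m^3/s.

0.1813


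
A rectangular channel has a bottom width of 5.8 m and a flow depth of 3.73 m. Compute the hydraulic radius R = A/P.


For a rectangular section:
Flow area A = b * y = 5.8 * 3.73 = 21.63 m^2.
Wetted perimeter P = b + 2y = 5.8 + 2*3.73 = 13.26 m.
Hydraulic radius R = A/P = 21.63 / 13.26 = 1.6315 m.

1.6315


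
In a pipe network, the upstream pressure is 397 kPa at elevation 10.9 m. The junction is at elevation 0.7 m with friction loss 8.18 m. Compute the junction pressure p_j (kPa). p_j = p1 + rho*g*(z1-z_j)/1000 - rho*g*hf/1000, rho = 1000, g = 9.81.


Junction pressure: p_j = p1 + rho*g*(z1 - z_j)/1000 - rho*g*hf/1000.
Elevation term = 1000*9.81*(10.9 - 0.7)/1000 = 100.062 kPa.
Friction term = 1000*9.81*8.18/1000 = 80.246 kPa.
p_j = 397 + 100.062 - 80.246 = 416.82 kPa.

416.82


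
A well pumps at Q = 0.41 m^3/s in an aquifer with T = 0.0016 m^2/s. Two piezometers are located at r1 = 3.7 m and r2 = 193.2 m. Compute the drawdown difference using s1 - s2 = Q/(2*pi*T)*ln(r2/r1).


Thiem equation: s1 - s2 = Q/(2*pi*T) * ln(r2/r1).
ln(r2/r1) = ln(193.2/3.7) = 3.9554.
Q/(2*pi*T) = 0.41 / (2*pi*0.0016) = 0.41 / 0.0101 = 40.7835.
s1 - s2 = 40.7835 * 3.9554 = 161.3146 m.

161.3146


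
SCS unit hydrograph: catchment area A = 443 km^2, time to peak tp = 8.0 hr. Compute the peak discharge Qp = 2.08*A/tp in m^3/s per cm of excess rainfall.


SCS formula: Qp = 2.08 * A / tp.
Qp = 2.08 * 443 / 8.0
   = 921.44 / 8.0
   = 115.18 m^3/s per cm.

115.18


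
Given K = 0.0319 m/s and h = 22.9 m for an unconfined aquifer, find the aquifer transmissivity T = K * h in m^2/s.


Transmissivity is defined as T = K * h.
T = 0.0319 * 22.9
  = 0.7305 m^2/s.

0.7305


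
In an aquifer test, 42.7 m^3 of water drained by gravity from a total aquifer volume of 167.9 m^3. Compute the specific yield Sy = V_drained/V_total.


Specific yield Sy = Volume drained / Total volume.
Sy = 42.7 / 167.9
   = 0.2543.

0.2543


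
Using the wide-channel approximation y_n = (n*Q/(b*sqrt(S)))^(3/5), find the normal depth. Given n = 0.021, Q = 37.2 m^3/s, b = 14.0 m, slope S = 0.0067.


We use the wide-channel approximation y_n = (n*Q/(b*sqrt(S)))^(3/5).
sqrt(S) = sqrt(0.0067) = 0.081854.
Numerator: n*Q = 0.021 * 37.2 = 0.7812.
Denominator: b*sqrt(S) = 14.0 * 0.081854 = 1.145956.
arg = 0.6817.
y_n = 0.6817^(3/5) = 0.7946 m.

0.7946


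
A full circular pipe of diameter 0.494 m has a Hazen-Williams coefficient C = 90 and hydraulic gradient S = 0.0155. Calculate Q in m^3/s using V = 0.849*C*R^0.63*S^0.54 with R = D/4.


For a full circular pipe, R = D/4 = 0.494/4 = 0.1235 m.
V = 0.849 * 90 * 0.1235^0.63 * 0.0155^0.54
  = 0.849 * 90 * 0.267763 * 0.105385
  = 2.1562 m/s.
Pipe area A = pi*D^2/4 = pi*0.494^2/4 = 0.1917 m^2.
Q = A * V = 0.1917 * 2.1562 = 0.4133 m^3/s.

0.4133


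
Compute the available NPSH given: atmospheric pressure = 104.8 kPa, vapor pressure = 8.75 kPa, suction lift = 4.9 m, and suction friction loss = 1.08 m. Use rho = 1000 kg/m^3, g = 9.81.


NPSHa = p_atm/(rho*g) - z_s - hf_s - p_vap/(rho*g).
p_atm/(rho*g) = 104.8*1000 / (1000*9.81) = 10.683 m.
p_vap/(rho*g) = 8.75*1000 / (1000*9.81) = 0.892 m.
NPSHa = 10.683 - 4.9 - 1.08 - 0.892
      = 3.81 m.

3.81


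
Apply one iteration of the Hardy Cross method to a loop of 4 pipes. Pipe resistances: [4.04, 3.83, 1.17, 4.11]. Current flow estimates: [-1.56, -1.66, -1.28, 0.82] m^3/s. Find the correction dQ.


Numerator terms (r*Q*|Q|): 4.04*-1.56*|-1.56| = -9.8317; 3.83*-1.66*|-1.66| = -10.5539; 1.17*-1.28*|-1.28| = -1.9169; 4.11*0.82*|0.82| = 2.7636.
Sum of numerator = -19.5391.
Denominator terms (r*|Q|): 4.04*|-1.56| = 6.3024; 3.83*|-1.66| = 6.3578; 1.17*|-1.28| = 1.4976; 4.11*|0.82| = 3.3702.
2 * sum of denominator = 2 * 17.528 = 35.056.
dQ = --19.5391 / 35.056 = 0.5574 m^3/s.

0.5574


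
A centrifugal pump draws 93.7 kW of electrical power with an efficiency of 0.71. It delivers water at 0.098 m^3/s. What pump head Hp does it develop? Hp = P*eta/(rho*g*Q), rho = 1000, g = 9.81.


Pump head formula: Hp = P * eta / (rho * g * Q).
Numerator: P * eta = 93.7 * 1000 * 0.71 = 66527.0 W.
Denominator: rho * g * Q = 1000 * 9.81 * 0.098 = 961.38.
Hp = 66527.0 / 961.38 = 69.2 m.

69.2


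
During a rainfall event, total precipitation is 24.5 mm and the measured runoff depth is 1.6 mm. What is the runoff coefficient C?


The runoff coefficient C = runoff depth / rainfall depth.
C = 1.6 / 24.5
  = 0.0653.

0.0653


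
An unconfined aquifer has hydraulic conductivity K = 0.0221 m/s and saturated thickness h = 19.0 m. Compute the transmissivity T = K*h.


Transmissivity is defined as T = K * h.
T = 0.0221 * 19.0
  = 0.4199 m^2/s.

0.4199


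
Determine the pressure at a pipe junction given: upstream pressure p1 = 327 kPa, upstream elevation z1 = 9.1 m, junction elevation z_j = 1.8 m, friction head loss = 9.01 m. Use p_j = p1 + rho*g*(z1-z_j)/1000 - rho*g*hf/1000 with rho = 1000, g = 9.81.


Junction pressure: p_j = p1 + rho*g*(z1 - z_j)/1000 - rho*g*hf/1000.
Elevation term = 1000*9.81*(9.1 - 1.8)/1000 = 71.613 kPa.
Friction term = 1000*9.81*9.01/1000 = 88.388 kPa.
p_j = 327 + 71.613 - 88.388 = 310.22 kPa.

310.22


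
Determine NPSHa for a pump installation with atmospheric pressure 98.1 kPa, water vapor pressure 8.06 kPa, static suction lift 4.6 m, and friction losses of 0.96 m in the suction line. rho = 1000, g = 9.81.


NPSHa = p_atm/(rho*g) - z_s - hf_s - p_vap/(rho*g).
p_atm/(rho*g) = 98.1*1000 / (1000*9.81) = 10.0 m.
p_vap/(rho*g) = 8.06*1000 / (1000*9.81) = 0.822 m.
NPSHa = 10.0 - 4.6 - 0.96 - 0.822
      = 3.62 m.

3.62


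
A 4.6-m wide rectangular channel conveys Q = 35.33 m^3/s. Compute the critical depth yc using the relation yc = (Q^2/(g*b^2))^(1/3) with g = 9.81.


Using yc = (Q^2 / (g * b^2))^(1/3):
Q^2 = 35.33^2 = 1248.21.
g * b^2 = 9.81 * 4.6^2 = 9.81 * 21.16 = 207.58.
Q^2 / (g*b^2) = 1248.21 / 207.58 = 6.0132.
yc = 6.0132^(1/3) = 1.8184 m.

1.8184


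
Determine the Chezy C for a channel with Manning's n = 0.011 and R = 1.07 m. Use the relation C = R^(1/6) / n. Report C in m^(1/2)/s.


The Chezy coefficient relates to Manning's n through C = R^(1/6) / n.
R^(1/6) = 1.07^(1/6) = 1.01134.
C = 1.01134 / 0.011 = 91.94 m^(1/2)/s.

91.94


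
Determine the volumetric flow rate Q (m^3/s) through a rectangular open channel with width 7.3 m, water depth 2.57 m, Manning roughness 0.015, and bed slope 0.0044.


For a rectangular channel, the cross-sectional area A = b * y = 7.3 * 2.57 = 18.76 m^2.
The wetted perimeter P = b + 2y = 7.3 + 2*2.57 = 12.44 m.
Hydraulic radius R = A/P = 18.76/12.44 = 1.5081 m.
Velocity V = (1/n)*R^(2/3)*S^(1/2) = (1/0.015)*1.5081^(2/3)*0.0044^(1/2) = 5.8156 m/s.
Discharge Q = A * V = 18.76 * 5.8156 = 109.106 m^3/s.

109.106


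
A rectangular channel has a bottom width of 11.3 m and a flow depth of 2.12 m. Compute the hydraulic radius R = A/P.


For a rectangular section:
Flow area A = b * y = 11.3 * 2.12 = 23.96 m^2.
Wetted perimeter P = b + 2y = 11.3 + 2*2.12 = 15.54 m.
Hydraulic radius R = A/P = 23.96 / 15.54 = 1.5416 m.

1.5416


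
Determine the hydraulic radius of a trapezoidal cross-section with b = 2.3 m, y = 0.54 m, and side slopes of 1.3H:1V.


For a trapezoidal section with side slope z:
A = (b + z*y)*y = (2.3 + 1.3*0.54)*0.54 = 1.621 m^2.
P = b + 2*y*sqrt(1 + z^2) = 2.3 + 2*0.54*sqrt(1 + 1.3^2) = 4.071 m.
R = A/P = 1.621 / 4.071 = 0.3982 m.

0.3982


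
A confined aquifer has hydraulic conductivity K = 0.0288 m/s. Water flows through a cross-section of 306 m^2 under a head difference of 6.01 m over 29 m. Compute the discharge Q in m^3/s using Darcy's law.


Darcy's law: Q = K * A * i, where i = dh/L.
Hydraulic gradient i = 6.01 / 29 = 0.207241.
Q = 0.0288 * 306 * 0.207241
  = 1.8264 m^3/s.

1.8264


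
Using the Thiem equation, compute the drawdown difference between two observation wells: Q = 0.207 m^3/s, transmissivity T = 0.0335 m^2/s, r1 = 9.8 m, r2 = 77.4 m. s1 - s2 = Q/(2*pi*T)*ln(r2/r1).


Thiem equation: s1 - s2 = Q/(2*pi*T) * ln(r2/r1).
ln(r2/r1) = ln(77.4/9.8) = 2.0666.
Q/(2*pi*T) = 0.207 / (2*pi*0.0335) = 0.207 / 0.2105 = 0.9834.
s1 - s2 = 0.9834 * 2.0666 = 2.0324 m.

2.0324


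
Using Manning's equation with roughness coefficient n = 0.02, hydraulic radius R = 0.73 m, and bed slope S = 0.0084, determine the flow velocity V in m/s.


Manning's equation gives V = (1/n) * R^(2/3) * S^(1/2).
First, compute R^(2/3) = 0.73^(2/3) = 0.8107.
Next, S^(1/2) = 0.0084^(1/2) = 0.091652.
Then 1/n = 1/0.02 = 50.0.
V = 50.0 * 0.8107 * 0.091652 = 3.7153 m/s.

3.7153


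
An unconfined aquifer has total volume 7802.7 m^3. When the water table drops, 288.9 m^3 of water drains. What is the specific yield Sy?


Specific yield Sy = Volume drained / Total volume.
Sy = 288.9 / 7802.7
   = 0.037.

0.037


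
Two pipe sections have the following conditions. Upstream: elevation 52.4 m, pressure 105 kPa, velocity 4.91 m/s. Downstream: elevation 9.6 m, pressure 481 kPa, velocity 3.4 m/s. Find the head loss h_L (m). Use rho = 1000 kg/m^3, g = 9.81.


Total head at each section: H = z + p/(rho*g) + V^2/(2g).
H1 = 52.4 + 105*1000/(1000*9.81) + 4.91^2/(2*9.81)
   = 52.4 + 10.703 + 1.2288
   = 64.332 m.
H2 = 9.6 + 481*1000/(1000*9.81) + 3.4^2/(2*9.81)
   = 9.6 + 49.032 + 0.5892
   = 59.221 m.
h_L = H1 - H2 = 64.332 - 59.221 = 5.111 m.

5.111


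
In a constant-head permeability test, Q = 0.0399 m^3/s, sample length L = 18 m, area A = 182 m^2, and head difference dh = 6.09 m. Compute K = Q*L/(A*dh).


From K = Q*L / (A*dh):
Numerator: Q*L = 0.0399 * 18 = 0.7182.
Denominator: A*dh = 182 * 6.09 = 1108.38.
K = 0.7182 / 1108.38 = 0.000648 m/s.

0.000648


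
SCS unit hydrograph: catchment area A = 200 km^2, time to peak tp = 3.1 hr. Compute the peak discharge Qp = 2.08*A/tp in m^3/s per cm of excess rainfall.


SCS formula: Qp = 2.08 * A / tp.
Qp = 2.08 * 200 / 3.1
   = 416.0 / 3.1
   = 134.19 m^3/s per cm.

134.19


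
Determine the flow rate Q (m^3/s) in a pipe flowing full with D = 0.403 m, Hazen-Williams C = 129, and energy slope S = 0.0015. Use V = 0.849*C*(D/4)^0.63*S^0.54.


For a full circular pipe, R = D/4 = 0.403/4 = 0.1008 m.
V = 0.849 * 129 * 0.1008^0.63 * 0.0015^0.54
  = 0.849 * 129 * 0.235529 * 0.02986
  = 0.7702 m/s.
Pipe area A = pi*D^2/4 = pi*0.403^2/4 = 0.1276 m^2.
Q = A * V = 0.1276 * 0.7702 = 0.0982 m^3/s.

0.0982


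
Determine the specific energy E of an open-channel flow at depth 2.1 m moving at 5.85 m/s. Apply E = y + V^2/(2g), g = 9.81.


Specific energy E = y + V^2/(2g).
Velocity head = V^2/(2g) = 5.85^2 / (2*9.81) = 34.2225 / 19.62 = 1.7443 m.
E = 2.1 + 1.7443 = 3.8443 m.

3.8443


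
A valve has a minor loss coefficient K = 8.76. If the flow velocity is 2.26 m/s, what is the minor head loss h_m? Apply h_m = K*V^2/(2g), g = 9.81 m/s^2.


Minor loss formula: h_m = K * V^2/(2g).
V^2 = 2.26^2 = 5.1076.
V^2/(2g) = 5.1076 / 19.62 = 0.2603 m.
h_m = 8.76 * 0.2603 = 2.2805 m.

2.2805


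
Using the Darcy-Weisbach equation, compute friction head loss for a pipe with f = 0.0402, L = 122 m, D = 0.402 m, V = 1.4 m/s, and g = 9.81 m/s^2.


Darcy-Weisbach equation: h_f = f * (L/D) * V^2/(2g).
f * L/D = 0.0402 * 122/0.402 = 12.2.
V^2/(2g) = 1.4^2 / (2*9.81) = 1.96 / 19.62 = 0.0999 m.
h_f = 12.2 * 0.0999 = 1.219 m.

1.219


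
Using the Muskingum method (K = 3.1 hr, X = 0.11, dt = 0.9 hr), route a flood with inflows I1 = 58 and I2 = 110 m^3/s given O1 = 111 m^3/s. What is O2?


Muskingum coefficients:
denom = 2*K*(1-X) + dt = 2*3.1*(1-0.11) + 0.9 = 6.418.
C0 = (dt - 2*K*X)/denom = (0.9 - 2*3.1*0.11)/6.418 = 0.034.
C1 = (dt + 2*K*X)/denom = (0.9 + 2*3.1*0.11)/6.418 = 0.2465.
C2 = (2*K*(1-X) - dt)/denom = 0.7195.
O2 = C0*I2 + C1*I1 + C2*O1
   = 0.034*110 + 0.2465*58 + 0.7195*111
   = 97.9 m^3/s.

97.9


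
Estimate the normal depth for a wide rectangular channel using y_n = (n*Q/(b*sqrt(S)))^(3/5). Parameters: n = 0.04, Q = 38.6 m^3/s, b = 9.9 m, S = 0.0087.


We use the wide-channel approximation y_n = (n*Q/(b*sqrt(S)))^(3/5).
sqrt(S) = sqrt(0.0087) = 0.093274.
Numerator: n*Q = 0.04 * 38.6 = 1.544.
Denominator: b*sqrt(S) = 9.9 * 0.093274 = 0.923413.
arg = 1.6721.
y_n = 1.6721^(3/5) = 1.3613 m.

1.3613


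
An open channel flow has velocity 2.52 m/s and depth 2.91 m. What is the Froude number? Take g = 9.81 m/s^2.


The Froude number is defined as Fr = V / sqrt(g*y).
g*y = 9.81 * 2.91 = 28.5471.
sqrt(g*y) = sqrt(28.5471) = 5.3429.
Fr = 2.52 / 5.3429 = 0.4716.

0.4716


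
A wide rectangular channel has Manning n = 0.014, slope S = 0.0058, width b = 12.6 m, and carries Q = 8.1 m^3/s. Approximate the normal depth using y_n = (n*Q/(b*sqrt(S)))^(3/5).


We use the wide-channel approximation y_n = (n*Q/(b*sqrt(S)))^(3/5).
sqrt(S) = sqrt(0.0058) = 0.076158.
Numerator: n*Q = 0.014 * 8.1 = 0.1134.
Denominator: b*sqrt(S) = 12.6 * 0.076158 = 0.959591.
arg = 0.1182.
y_n = 0.1182^(3/5) = 0.2777 m.

0.2777


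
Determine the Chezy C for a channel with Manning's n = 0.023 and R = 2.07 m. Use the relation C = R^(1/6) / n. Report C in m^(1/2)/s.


The Chezy coefficient relates to Manning's n through C = R^(1/6) / n.
R^(1/6) = 2.07^(1/6) = 1.128916.
C = 1.128916 / 0.023 = 49.08 m^(1/2)/s.

49.08


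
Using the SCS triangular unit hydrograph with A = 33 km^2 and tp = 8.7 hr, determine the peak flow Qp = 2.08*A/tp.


SCS formula: Qp = 2.08 * A / tp.
Qp = 2.08 * 33 / 8.7
   = 68.64 / 8.7
   = 7.89 m^3/s per cm.

7.89


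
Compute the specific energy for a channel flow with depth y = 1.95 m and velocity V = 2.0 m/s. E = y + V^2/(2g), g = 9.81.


Specific energy E = y + V^2/(2g).
Velocity head = V^2/(2g) = 2.0^2 / (2*9.81) = 4.0 / 19.62 = 0.2039 m.
E = 1.95 + 0.2039 = 2.1539 m.

2.1539


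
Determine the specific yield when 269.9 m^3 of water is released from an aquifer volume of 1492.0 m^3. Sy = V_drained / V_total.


Specific yield Sy = Volume drained / Total volume.
Sy = 269.9 / 1492.0
   = 0.1809.

0.1809


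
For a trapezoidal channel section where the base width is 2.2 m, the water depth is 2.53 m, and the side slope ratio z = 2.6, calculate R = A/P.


For a trapezoidal section with side slope z:
A = (b + z*y)*y = (2.2 + 2.6*2.53)*2.53 = 22.208 m^2.
P = b + 2*y*sqrt(1 + z^2) = 2.2 + 2*2.53*sqrt(1 + 2.6^2) = 16.296 m.
R = A/P = 22.208 / 16.296 = 1.3628 m.

1.3628


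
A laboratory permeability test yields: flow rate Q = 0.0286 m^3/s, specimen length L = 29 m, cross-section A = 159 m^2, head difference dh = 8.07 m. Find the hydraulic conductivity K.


From K = Q*L / (A*dh):
Numerator: Q*L = 0.0286 * 29 = 0.8294.
Denominator: A*dh = 159 * 8.07 = 1283.13.
K = 0.8294 / 1283.13 = 0.000646 m/s.

0.000646


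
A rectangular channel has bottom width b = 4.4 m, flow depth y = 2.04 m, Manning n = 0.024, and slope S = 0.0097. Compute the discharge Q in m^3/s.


For a rectangular channel, the cross-sectional area A = b * y = 4.4 * 2.04 = 8.98 m^2.
The wetted perimeter P = b + 2y = 4.4 + 2*2.04 = 8.48 m.
Hydraulic radius R = A/P = 8.98/8.48 = 1.0585 m.
Velocity V = (1/n)*R^(2/3)*S^(1/2) = (1/0.024)*1.0585^(2/3)*0.0097^(1/2) = 4.2622 m/s.
Discharge Q = A * V = 8.98 * 4.2622 = 38.257 m^3/s.

38.257


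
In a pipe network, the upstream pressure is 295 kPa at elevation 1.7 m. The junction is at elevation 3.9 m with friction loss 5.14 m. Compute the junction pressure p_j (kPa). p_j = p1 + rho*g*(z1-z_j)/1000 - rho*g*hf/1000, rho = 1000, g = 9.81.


Junction pressure: p_j = p1 + rho*g*(z1 - z_j)/1000 - rho*g*hf/1000.
Elevation term = 1000*9.81*(1.7 - 3.9)/1000 = -21.582 kPa.
Friction term = 1000*9.81*5.14/1000 = 50.423 kPa.
p_j = 295 + -21.582 - 50.423 = 222.99 kPa.

222.99


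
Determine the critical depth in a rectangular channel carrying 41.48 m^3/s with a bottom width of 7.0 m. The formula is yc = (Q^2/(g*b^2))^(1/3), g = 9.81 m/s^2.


Using yc = (Q^2 / (g * b^2))^(1/3):
Q^2 = 41.48^2 = 1720.59.
g * b^2 = 9.81 * 7.0^2 = 9.81 * 49.0 = 480.69.
Q^2 / (g*b^2) = 1720.59 / 480.69 = 3.5794.
yc = 3.5794^(1/3) = 1.5297 m.

1.5297


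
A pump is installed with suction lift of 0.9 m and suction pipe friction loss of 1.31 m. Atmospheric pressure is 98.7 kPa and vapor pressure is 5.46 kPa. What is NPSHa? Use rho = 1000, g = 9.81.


NPSHa = p_atm/(rho*g) - z_s - hf_s - p_vap/(rho*g).
p_atm/(rho*g) = 98.7*1000 / (1000*9.81) = 10.061 m.
p_vap/(rho*g) = 5.46*1000 / (1000*9.81) = 0.557 m.
NPSHa = 10.061 - 0.9 - 1.31 - 0.557
      = 7.29 m.

7.29


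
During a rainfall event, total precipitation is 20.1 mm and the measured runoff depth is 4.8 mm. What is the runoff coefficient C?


The runoff coefficient C = runoff depth / rainfall depth.
C = 4.8 / 20.1
  = 0.2388.

0.2388


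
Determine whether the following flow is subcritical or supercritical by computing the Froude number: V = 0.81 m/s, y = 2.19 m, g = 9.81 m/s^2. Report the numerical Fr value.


The Froude number is defined as Fr = V / sqrt(g*y).
g*y = 9.81 * 2.19 = 21.4839.
sqrt(g*y) = sqrt(21.4839) = 4.6351.
Fr = 0.81 / 4.6351 = 0.1748.
Since Fr < 1, the flow is subcritical.

0.1748


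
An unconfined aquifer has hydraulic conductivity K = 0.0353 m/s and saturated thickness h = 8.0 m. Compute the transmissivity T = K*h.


Transmissivity is defined as T = K * h.
T = 0.0353 * 8.0
  = 0.2824 m^2/s.

0.2824


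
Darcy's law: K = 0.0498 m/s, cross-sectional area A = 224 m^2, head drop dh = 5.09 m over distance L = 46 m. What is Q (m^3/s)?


Darcy's law: Q = K * A * i, where i = dh/L.
Hydraulic gradient i = 5.09 / 46 = 0.110652.
Q = 0.0498 * 224 * 0.110652
  = 1.2343 m^3/s.

1.2343


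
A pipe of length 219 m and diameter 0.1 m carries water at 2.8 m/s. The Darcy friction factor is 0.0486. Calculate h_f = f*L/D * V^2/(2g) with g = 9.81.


Darcy-Weisbach equation: h_f = f * (L/D) * V^2/(2g).
f * L/D = 0.0486 * 219/0.1 = 106.434.
V^2/(2g) = 2.8^2 / (2*9.81) = 7.84 / 19.62 = 0.3996 m.
h_f = 106.434 * 0.3996 = 42.53 m.

42.53


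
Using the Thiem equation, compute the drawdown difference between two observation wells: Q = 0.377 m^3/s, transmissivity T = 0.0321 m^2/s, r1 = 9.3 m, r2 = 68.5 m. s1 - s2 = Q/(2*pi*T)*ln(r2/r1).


Thiem equation: s1 - s2 = Q/(2*pi*T) * ln(r2/r1).
ln(r2/r1) = ln(68.5/9.3) = 1.9968.
Q/(2*pi*T) = 0.377 / (2*pi*0.0321) = 0.377 / 0.2017 = 1.8692.
s1 - s2 = 1.8692 * 1.9968 = 3.7325 m.

3.7325


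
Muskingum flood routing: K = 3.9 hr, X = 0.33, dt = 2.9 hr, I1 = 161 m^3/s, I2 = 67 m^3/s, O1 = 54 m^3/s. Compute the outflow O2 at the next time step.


Muskingum coefficients:
denom = 2*K*(1-X) + dt = 2*3.9*(1-0.33) + 2.9 = 8.126.
C0 = (dt - 2*K*X)/denom = (2.9 - 2*3.9*0.33)/8.126 = 0.0401.
C1 = (dt + 2*K*X)/denom = (2.9 + 2*3.9*0.33)/8.126 = 0.6736.
C2 = (2*K*(1-X) - dt)/denom = 0.2862.
O2 = C0*I2 + C1*I1 + C2*O1
   = 0.0401*67 + 0.6736*161 + 0.2862*54
   = 126.6 m^3/s.

126.6


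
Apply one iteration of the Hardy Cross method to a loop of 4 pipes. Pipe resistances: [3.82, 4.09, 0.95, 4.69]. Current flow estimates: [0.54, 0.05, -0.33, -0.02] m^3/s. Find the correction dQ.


Numerator terms (r*Q*|Q|): 3.82*0.54*|0.54| = 1.1139; 4.09*0.05*|0.05| = 0.0102; 0.95*-0.33*|-0.33| = -0.1035; 4.69*-0.02*|-0.02| = -0.0019.
Sum of numerator = 1.0188.
Denominator terms (r*|Q|): 3.82*|0.54| = 2.0628; 4.09*|0.05| = 0.2045; 0.95*|-0.33| = 0.3135; 4.69*|-0.02| = 0.0938.
2 * sum of denominator = 2 * 2.6746 = 5.3492.
dQ = -1.0188 / 5.3492 = -0.1905 m^3/s.

-0.1905


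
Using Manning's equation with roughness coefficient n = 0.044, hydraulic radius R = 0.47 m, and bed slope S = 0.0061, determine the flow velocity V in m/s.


Manning's equation gives V = (1/n) * R^(2/3) * S^(1/2).
First, compute R^(2/3) = 0.47^(2/3) = 0.6045.
Next, S^(1/2) = 0.0061^(1/2) = 0.078102.
Then 1/n = 1/0.044 = 22.73.
V = 22.73 * 0.6045 * 0.078102 = 1.073 m/s.

1.073


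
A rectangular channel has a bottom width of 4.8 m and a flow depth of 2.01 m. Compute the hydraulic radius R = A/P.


For a rectangular section:
Flow area A = b * y = 4.8 * 2.01 = 9.65 m^2.
Wetted perimeter P = b + 2y = 4.8 + 2*2.01 = 8.82 m.
Hydraulic radius R = A/P = 9.65 / 8.82 = 1.0939 m.

1.0939


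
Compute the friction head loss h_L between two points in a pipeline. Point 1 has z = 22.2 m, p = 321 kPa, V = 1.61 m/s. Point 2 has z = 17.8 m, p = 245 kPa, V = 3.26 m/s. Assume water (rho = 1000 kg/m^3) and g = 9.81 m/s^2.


Total head at each section: H = z + p/(rho*g) + V^2/(2g).
H1 = 22.2 + 321*1000/(1000*9.81) + 1.61^2/(2*9.81)
   = 22.2 + 32.722 + 0.1321
   = 55.054 m.
H2 = 17.8 + 245*1000/(1000*9.81) + 3.26^2/(2*9.81)
   = 17.8 + 24.975 + 0.5417
   = 43.316 m.
h_L = H1 - H2 = 55.054 - 43.316 = 11.738 m.

11.738


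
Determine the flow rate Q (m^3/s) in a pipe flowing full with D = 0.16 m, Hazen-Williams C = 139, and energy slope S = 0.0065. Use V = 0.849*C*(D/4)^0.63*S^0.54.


For a full circular pipe, R = D/4 = 0.16/4 = 0.04 m.
V = 0.849 * 139 * 0.04^0.63 * 0.0065^0.54
  = 0.849 * 139 * 0.131613 * 0.065913
  = 1.0237 m/s.
Pipe area A = pi*D^2/4 = pi*0.16^2/4 = 0.0201 m^2.
Q = A * V = 0.0201 * 1.0237 = 0.0206 m^3/s.

0.0206


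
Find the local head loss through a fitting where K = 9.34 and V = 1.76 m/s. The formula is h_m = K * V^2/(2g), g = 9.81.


Minor loss formula: h_m = K * V^2/(2g).
V^2 = 1.76^2 = 3.0976.
V^2/(2g) = 3.0976 / 19.62 = 0.1579 m.
h_m = 9.34 * 0.1579 = 1.4746 m.

1.4746


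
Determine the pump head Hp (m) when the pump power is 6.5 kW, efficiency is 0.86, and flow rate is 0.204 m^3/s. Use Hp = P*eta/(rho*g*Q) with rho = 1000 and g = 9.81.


Pump head formula: Hp = P * eta / (rho * g * Q).
Numerator: P * eta = 6.5 * 1000 * 0.86 = 5590.0 W.
Denominator: rho * g * Q = 1000 * 9.81 * 0.204 = 2001.24.
Hp = 5590.0 / 2001.24 = 2.79 m.

2.79


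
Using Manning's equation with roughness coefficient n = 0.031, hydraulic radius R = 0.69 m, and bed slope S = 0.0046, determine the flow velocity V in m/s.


Manning's equation gives V = (1/n) * R^(2/3) * S^(1/2).
First, compute R^(2/3) = 0.69^(2/3) = 0.7808.
Next, S^(1/2) = 0.0046^(1/2) = 0.067823.
Then 1/n = 1/0.031 = 32.26.
V = 32.26 * 0.7808 * 0.067823 = 1.7084 m/s.

1.7084


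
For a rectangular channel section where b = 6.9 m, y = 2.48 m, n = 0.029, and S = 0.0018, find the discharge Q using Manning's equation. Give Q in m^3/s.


For a rectangular channel, the cross-sectional area A = b * y = 6.9 * 2.48 = 17.11 m^2.
The wetted perimeter P = b + 2y = 6.9 + 2*2.48 = 11.86 m.
Hydraulic radius R = A/P = 17.11/11.86 = 1.4428 m.
Velocity V = (1/n)*R^(2/3)*S^(1/2) = (1/0.029)*1.4428^(2/3)*0.0018^(1/2) = 1.868 m/s.
Discharge Q = A * V = 17.11 * 1.868 = 31.966 m^3/s.

31.966


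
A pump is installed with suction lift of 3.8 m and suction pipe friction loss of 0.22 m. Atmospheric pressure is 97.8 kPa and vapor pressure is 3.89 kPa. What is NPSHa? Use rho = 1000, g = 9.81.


NPSHa = p_atm/(rho*g) - z_s - hf_s - p_vap/(rho*g).
p_atm/(rho*g) = 97.8*1000 / (1000*9.81) = 9.969 m.
p_vap/(rho*g) = 3.89*1000 / (1000*9.81) = 0.397 m.
NPSHa = 9.969 - 3.8 - 0.22 - 0.397
      = 5.55 m.

5.55


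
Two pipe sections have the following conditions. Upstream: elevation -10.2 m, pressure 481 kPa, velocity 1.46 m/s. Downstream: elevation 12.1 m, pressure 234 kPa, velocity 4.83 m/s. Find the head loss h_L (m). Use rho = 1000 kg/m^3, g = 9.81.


Total head at each section: H = z + p/(rho*g) + V^2/(2g).
H1 = -10.2 + 481*1000/(1000*9.81) + 1.46^2/(2*9.81)
   = -10.2 + 49.032 + 0.1086
   = 38.94 m.
H2 = 12.1 + 234*1000/(1000*9.81) + 4.83^2/(2*9.81)
   = 12.1 + 23.853 + 1.189
   = 37.142 m.
h_L = H1 - H2 = 38.94 - 37.142 = 1.798 m.

1.798


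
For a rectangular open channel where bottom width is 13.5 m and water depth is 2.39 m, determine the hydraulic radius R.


For a rectangular section:
Flow area A = b * y = 13.5 * 2.39 = 32.27 m^2.
Wetted perimeter P = b + 2y = 13.5 + 2*2.39 = 18.28 m.
Hydraulic radius R = A/P = 32.27 / 18.28 = 1.765 m.

1.765


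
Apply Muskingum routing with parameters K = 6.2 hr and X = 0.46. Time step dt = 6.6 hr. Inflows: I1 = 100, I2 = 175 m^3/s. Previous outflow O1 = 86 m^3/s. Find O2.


Muskingum coefficients:
denom = 2*K*(1-X) + dt = 2*6.2*(1-0.46) + 6.6 = 13.296.
C0 = (dt - 2*K*X)/denom = (6.6 - 2*6.2*0.46)/13.296 = 0.0674.
C1 = (dt + 2*K*X)/denom = (6.6 + 2*6.2*0.46)/13.296 = 0.9254.
C2 = (2*K*(1-X) - dt)/denom = 0.0072.
O2 = C0*I2 + C1*I1 + C2*O1
   = 0.0674*175 + 0.9254*100 + 0.0072*86
   = 104.95 m^3/s.

104.95


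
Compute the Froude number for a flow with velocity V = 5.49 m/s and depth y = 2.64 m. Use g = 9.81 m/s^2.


The Froude number is defined as Fr = V / sqrt(g*y).
g*y = 9.81 * 2.64 = 25.8984.
sqrt(g*y) = sqrt(25.8984) = 5.089.
Fr = 5.49 / 5.089 = 1.0788.

1.0788


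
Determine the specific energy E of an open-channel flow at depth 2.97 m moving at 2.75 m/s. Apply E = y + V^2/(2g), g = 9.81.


Specific energy E = y + V^2/(2g).
Velocity head = V^2/(2g) = 2.75^2 / (2*9.81) = 7.5625 / 19.62 = 0.3854 m.
E = 2.97 + 0.3854 = 3.3554 m.

3.3554


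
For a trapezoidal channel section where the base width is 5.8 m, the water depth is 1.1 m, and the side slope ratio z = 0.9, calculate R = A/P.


For a trapezoidal section with side slope z:
A = (b + z*y)*y = (5.8 + 0.9*1.1)*1.1 = 7.469 m^2.
P = b + 2*y*sqrt(1 + z^2) = 5.8 + 2*1.1*sqrt(1 + 0.9^2) = 8.76 m.
R = A/P = 7.469 / 8.76 = 0.8526 m.

0.8526


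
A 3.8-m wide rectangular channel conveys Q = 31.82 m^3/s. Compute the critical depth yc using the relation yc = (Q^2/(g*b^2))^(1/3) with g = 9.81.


Using yc = (Q^2 / (g * b^2))^(1/3):
Q^2 = 31.82^2 = 1012.51.
g * b^2 = 9.81 * 3.8^2 = 9.81 * 14.44 = 141.66.
Q^2 / (g*b^2) = 1012.51 / 141.66 = 7.1475.
yc = 7.1475^(1/3) = 1.9263 m.

1.9263


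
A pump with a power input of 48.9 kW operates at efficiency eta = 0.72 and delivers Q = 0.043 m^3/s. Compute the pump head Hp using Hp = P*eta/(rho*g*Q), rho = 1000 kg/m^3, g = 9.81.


Pump head formula: Hp = P * eta / (rho * g * Q).
Numerator: P * eta = 48.9 * 1000 * 0.72 = 35208.0 W.
Denominator: rho * g * Q = 1000 * 9.81 * 0.043 = 421.83.
Hp = 35208.0 / 421.83 = 83.46 m.

83.46


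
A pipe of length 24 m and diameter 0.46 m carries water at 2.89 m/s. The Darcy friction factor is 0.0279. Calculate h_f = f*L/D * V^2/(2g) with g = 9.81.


Darcy-Weisbach equation: h_f = f * (L/D) * V^2/(2g).
f * L/D = 0.0279 * 24/0.46 = 1.4557.
V^2/(2g) = 2.89^2 / (2*9.81) = 8.3521 / 19.62 = 0.4257 m.
h_f = 1.4557 * 0.4257 = 0.62 m.

0.62


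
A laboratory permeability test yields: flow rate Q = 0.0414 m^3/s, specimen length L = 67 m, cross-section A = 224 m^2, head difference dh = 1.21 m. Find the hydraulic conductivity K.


From K = Q*L / (A*dh):
Numerator: Q*L = 0.0414 * 67 = 2.7738.
Denominator: A*dh = 224 * 1.21 = 271.04.
K = 2.7738 / 271.04 = 0.010234 m/s.

0.010234


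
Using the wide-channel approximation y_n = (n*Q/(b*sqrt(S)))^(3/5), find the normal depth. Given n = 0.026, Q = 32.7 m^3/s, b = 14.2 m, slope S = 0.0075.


We use the wide-channel approximation y_n = (n*Q/(b*sqrt(S)))^(3/5).
sqrt(S) = sqrt(0.0075) = 0.086603.
Numerator: n*Q = 0.026 * 32.7 = 0.8502.
Denominator: b*sqrt(S) = 14.2 * 0.086603 = 1.229763.
arg = 0.6914.
y_n = 0.6914^(3/5) = 0.8013 m.

0.8013


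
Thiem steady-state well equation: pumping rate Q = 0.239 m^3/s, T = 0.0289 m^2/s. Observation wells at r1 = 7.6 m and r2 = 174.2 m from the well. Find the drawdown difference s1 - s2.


Thiem equation: s1 - s2 = Q/(2*pi*T) * ln(r2/r1).
ln(r2/r1) = ln(174.2/7.6) = 3.1321.
Q/(2*pi*T) = 0.239 / (2*pi*0.0289) = 0.239 / 0.1816 = 1.3162.
s1 - s2 = 1.3162 * 3.1321 = 4.1224 m.

4.1224


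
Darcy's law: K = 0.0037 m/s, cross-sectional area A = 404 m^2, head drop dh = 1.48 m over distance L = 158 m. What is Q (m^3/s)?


Darcy's law: Q = K * A * i, where i = dh/L.
Hydraulic gradient i = 1.48 / 158 = 0.009367.
Q = 0.0037 * 404 * 0.009367
  = 0.014 m^3/s.

0.014


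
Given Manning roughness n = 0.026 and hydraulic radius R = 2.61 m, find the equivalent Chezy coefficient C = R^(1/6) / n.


The Chezy coefficient relates to Manning's n through C = R^(1/6) / n.
R^(1/6) = 2.61^(1/6) = 1.173384.
C = 1.173384 / 0.026 = 45.13 m^(1/2)/s.

45.13


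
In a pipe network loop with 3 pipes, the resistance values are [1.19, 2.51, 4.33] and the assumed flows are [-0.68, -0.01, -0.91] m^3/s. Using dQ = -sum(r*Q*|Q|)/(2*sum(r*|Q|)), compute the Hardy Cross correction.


Numerator terms (r*Q*|Q|): 1.19*-0.68*|-0.68| = -0.5503; 2.51*-0.01*|-0.01| = -0.0003; 4.33*-0.91*|-0.91| = -3.5857.
Sum of numerator = -4.1362.
Denominator terms (r*|Q|): 1.19*|-0.68| = 0.8092; 2.51*|-0.01| = 0.0251; 4.33*|-0.91| = 3.9403.
2 * sum of denominator = 2 * 4.7746 = 9.5492.
dQ = --4.1362 / 9.5492 = 0.4331 m^3/s.

0.4331


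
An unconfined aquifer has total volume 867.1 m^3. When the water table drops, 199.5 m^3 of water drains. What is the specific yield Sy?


Specific yield Sy = Volume drained / Total volume.
Sy = 199.5 / 867.1
   = 0.2301.

0.2301


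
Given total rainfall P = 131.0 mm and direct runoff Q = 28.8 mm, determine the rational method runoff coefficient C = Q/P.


The runoff coefficient C = runoff depth / rainfall depth.
C = 28.8 / 131.0
  = 0.2198.

0.2198


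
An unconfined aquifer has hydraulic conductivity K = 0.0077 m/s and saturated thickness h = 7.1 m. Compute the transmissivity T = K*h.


Transmissivity is defined as T = K * h.
T = 0.0077 * 7.1
  = 0.0547 m^2/s.

0.0547


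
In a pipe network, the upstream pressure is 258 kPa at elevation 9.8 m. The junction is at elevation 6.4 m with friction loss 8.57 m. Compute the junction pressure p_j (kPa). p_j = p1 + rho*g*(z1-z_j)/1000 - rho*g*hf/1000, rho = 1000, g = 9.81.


Junction pressure: p_j = p1 + rho*g*(z1 - z_j)/1000 - rho*g*hf/1000.
Elevation term = 1000*9.81*(9.8 - 6.4)/1000 = 33.354 kPa.
Friction term = 1000*9.81*8.57/1000 = 84.072 kPa.
p_j = 258 + 33.354 - 84.072 = 207.28 kPa.

207.28
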